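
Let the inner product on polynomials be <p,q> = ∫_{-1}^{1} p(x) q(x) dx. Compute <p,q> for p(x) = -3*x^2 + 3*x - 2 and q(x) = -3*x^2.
<p,q> = 38/5

Expand the product: p(x)·q(x) = 9*x^4 - 9*x^3 + 6*x^2.
∫_{-1}^{1} of each monomial x^k gives [2/(k+1) if k even, 0 if k odd]. Integrating term-by-term (or equivalently evaluating the antiderivative F(x) = 9*x^5/5 - 9*x^4/4 + 2*x^3 at the endpoints):
  F(1) − F(−1) = 31/20 − (-121/20) = 38/5.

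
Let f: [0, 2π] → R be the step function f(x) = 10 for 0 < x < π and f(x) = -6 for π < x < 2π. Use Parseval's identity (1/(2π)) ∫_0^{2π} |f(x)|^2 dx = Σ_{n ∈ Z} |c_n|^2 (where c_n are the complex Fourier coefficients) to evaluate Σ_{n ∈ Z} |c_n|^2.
Σ |c_n|^2 = 68

Parseval equates the L^2 energy of f (normalised by 1/(2π)) with the ℓ^2 sum of its Fourier coefficients: (1/(2π)) ∫_0^{2π} |f|^2 = Σ |c_n|^2.
Compute the left side: (1/(2π)) [∫_0^π 10^2 dx + ∫_π^{2π} (-6)^2 dx] = (1/(2π)) · (100π + 36π) = (100 + 36)/2 = 68.
So Σ_{n ∈ Z} |c_n|^2 = 68.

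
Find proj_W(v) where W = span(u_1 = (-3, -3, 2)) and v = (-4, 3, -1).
proj_W(v) = (-3/22, -3/22, 1/11)

Set up U = [u_1 | ... | u_1] ∈ R^(3×1). The projector onto W = col(U) is P = U (U^T U)^(-1) U^T.
Compute U^T U =
  [22],
and U^T v = (1).
Solve U^T U · c = U^T v for the coefficients: c = (1/22). The projection is proj_W(v) = U c.
Check: (v - proj_W(v)) · u_1 = 0  (should be 0).
Result: proj_W(v) = (-3/22, -3/22, 1/11).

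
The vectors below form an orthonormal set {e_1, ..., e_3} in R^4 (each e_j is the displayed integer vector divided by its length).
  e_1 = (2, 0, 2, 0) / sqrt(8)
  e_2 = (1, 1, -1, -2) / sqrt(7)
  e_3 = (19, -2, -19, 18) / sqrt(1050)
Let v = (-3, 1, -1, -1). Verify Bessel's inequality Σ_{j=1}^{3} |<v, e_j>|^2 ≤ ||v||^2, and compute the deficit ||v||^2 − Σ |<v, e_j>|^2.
Σ |<v, e_j>|^2 = 851/75; ||v||^2 = 12; deficit = 49/75

Write each e_j = u_j / sqrt(<u_j, u_j>) where u_j is the displayed integer vector. Then <v, e_j> = <v, u_j> / sqrt(<u_j, u_j>), so |<v, e_j>|^2 = <v, u_j>^2 / <u_j, u_j>.
Coefficients: <v, e_1> = -8/sqrt(8), <v, e_2> = 1/sqrt(7), <v, e_3> = -58/sqrt(1050).
Square and sum: Σ |<v, e_j>|^2 = 851/75.
Compute ||v||^2 = v·v = 12.
Deficit = 12 − 851/75 = 49/75 ≥ 0, confirming Bessel's inequality. (The deficit equals ||v − Σ <v,e_j> e_j||^2, the squared distance from v to span{e_j}.)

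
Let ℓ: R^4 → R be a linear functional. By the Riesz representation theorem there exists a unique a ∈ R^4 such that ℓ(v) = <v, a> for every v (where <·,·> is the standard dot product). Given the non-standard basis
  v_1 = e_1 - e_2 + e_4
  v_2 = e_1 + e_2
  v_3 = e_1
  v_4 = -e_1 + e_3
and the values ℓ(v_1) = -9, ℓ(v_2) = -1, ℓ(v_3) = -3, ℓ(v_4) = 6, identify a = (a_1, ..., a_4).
a = (-3, 2, 3, -4)

Write a = (a_1, ..., a_4) in the standard basis. For each basis vector v_i, ℓ(v_i) = <v_i, a> is a linear equation in the a_j's. Collect the n equations into a matrix system V a = ℓ, where row i of V is v_i (expressed in the standard basis). Since V is invertible (lower-triangular with 1s on the diagonal, up to permutation), solve by back-substitution:
  V =
[[1, -1, 0, 1],
 [1, 1, 0, 0],
 [1, 0, 0, 0],
 [-1, 0, 1, 0]]
  V a = (-9, -1, -3, 6)
Solving gives a = (-3, 2, 3, -4).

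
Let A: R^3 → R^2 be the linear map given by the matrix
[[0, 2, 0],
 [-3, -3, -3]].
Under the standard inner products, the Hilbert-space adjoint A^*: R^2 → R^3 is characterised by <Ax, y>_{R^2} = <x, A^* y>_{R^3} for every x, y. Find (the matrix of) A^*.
A^* = A^T =
[[0, -3],
 [2, -3],
 [0, -3]]

For real matrices with standard dot products, the defining identity <Ax, y> = <x, A^* y> gives (Ax)^T y = x^T (A^*) y, i.e. x^T A^T y = x^T (A^*) y. Since this holds for all x, y, we must have A^* = A^T. Therefore
A^* =
[[0, -3],
 [2, -3],
 [0, -3]].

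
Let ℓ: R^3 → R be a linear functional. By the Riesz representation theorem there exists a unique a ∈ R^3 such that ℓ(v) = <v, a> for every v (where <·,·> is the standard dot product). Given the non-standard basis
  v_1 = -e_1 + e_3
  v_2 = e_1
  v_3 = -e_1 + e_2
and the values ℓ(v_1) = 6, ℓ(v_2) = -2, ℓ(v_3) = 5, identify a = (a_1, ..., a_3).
a = (-2, 3, 4)

Write a = (a_1, ..., a_3) in the standard basis. For each basis vector v_i, ℓ(v_i) = <v_i, a> is a linear equation in the a_j's. Collect the n equations into a matrix system V a = ℓ, where row i of V is v_i (expressed in the standard basis). Since V is invertible (lower-triangular with 1s on the diagonal, up to permutation), solve by back-substitution:
  V =
[[-1, 0, 1],
 [1, 0, 0],
 [-1, 1, 0]]
  V a = (6, -2, 5)
Solving gives a = (-2, 3, 4).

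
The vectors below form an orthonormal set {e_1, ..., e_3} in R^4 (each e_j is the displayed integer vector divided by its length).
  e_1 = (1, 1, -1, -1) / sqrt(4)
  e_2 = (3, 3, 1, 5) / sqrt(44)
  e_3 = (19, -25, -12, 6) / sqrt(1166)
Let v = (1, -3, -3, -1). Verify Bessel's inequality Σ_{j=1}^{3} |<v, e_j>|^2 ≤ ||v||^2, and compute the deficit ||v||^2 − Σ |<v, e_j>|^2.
Σ |<v, e_j>|^2 = 988/53; ||v||^2 = 20; deficit = 72/53

Write each e_j = u_j / sqrt(<u_j, u_j>) where u_j is the displayed integer vector. Then <v, e_j> = <v, u_j> / sqrt(<u_j, u_j>), so |<v, e_j>|^2 = <v, u_j>^2 / <u_j, u_j>.
Coefficients: <v, e_1> = 2/sqrt(4), <v, e_2> = -14/sqrt(44), <v, e_3> = 124/sqrt(1166).
Square and sum: Σ |<v, e_j>|^2 = 988/53.
Compute ||v||^2 = v·v = 20.
Deficit = 20 − 988/53 = 72/53 ≥ 0, confirming Bessel's inequality. (The deficit equals ||v − Σ <v,e_j> e_j||^2, the squared distance from v to span{e_j}.)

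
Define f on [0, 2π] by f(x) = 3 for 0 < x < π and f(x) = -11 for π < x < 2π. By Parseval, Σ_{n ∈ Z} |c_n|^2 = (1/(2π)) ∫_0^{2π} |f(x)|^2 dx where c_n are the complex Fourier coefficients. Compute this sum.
Σ |c_n|^2 = 65

Parseval equates the L^2 energy of f (normalised by 1/(2π)) with the ℓ^2 sum of its Fourier coefficients: (1/(2π)) ∫_0^{2π} |f|^2 = Σ |c_n|^2.
Compute the left side: (1/(2π)) [∫_0^π 3^2 dx + ∫_π^{2π} (-11)^2 dx] = (1/(2π)) · (9π + 121π) = (9 + 121)/2 = 65.
So Σ_{n ∈ Z} |c_n|^2 = 65.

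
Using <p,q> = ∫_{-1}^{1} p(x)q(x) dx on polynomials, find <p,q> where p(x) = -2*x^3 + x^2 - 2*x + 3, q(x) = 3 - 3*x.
<p,q> = 132/5

Expand the product: p(x)·q(x) = 6*x^4 - 9*x^3 + 9*x^2 - 15*x + 9.
∫_{-1}^{1} of each monomial x^k gives [2/(k+1) if k even, 0 if k odd]. Integrating term-by-term (or equivalently evaluating the antiderivative F(x) = 6*x^5/5 - 9*x^4/4 + 3*x^3 - 15*x^2/2 + 9*x at the endpoints):
  F(1) − F(−1) = 69/20 − (-459/20) = 132/5.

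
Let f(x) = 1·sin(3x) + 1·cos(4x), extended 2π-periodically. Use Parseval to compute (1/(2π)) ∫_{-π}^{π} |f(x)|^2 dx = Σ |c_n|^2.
Σ |c_n|^2 = 1

Expand |f|^2 and use orthogonality of {sin(nx), cos(mx)} on [-π, π]:
  ∫_{-π}^{π} sin(nx)^2 dx = π, ∫ cos(mx)^2 dx = π, and cross terms integrate to 0.
So ∫_{-π}^{π} f(x)^2 dx = 1^2 · π + 1^2 · π = (1 + 1)π.
Divide by 2π: (1 + 1)/2 = 1.
By Parseval, this equals Σ |c_n|^2.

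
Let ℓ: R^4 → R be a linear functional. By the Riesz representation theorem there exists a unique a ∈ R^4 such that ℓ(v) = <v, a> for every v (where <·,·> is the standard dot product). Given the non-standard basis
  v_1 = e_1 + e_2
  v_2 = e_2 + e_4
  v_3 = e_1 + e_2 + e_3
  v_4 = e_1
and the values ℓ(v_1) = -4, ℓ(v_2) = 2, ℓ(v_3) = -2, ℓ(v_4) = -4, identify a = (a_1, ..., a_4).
a = (-4, 0, 2, 2)

Write a = (a_1, ..., a_4) in the standard basis. For each basis vector v_i, ℓ(v_i) = <v_i, a> is a linear equation in the a_j's. Collect the n equations into a matrix system V a = ℓ, where row i of V is v_i (expressed in the standard basis). Since V is invertible (lower-triangular with 1s on the diagonal, up to permutation), solve by back-substitution:
  V =
[[1, 1, 0, 0],
 [0, 1, 0, 1],
 [1, 1, 1, 0],
 [1, 0, 0, 0]]
  V a = (-4, 2, -2, -4)
Solving gives a = (-4, 0, 2, 2).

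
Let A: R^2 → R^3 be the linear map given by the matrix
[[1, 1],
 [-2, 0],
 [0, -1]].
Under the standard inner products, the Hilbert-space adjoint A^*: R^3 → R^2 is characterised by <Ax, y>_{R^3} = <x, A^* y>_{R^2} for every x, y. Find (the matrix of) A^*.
A^* = A^T =
[[1, -2, 0],
 [1, 0, -1]]

For real matrices with standard dot products, the defining identity <Ax, y> = <x, A^* y> gives (Ax)^T y = x^T (A^*) y, i.e. x^T A^T y = x^T (A^*) y. Since this holds for all x, y, we must have A^* = A^T. Therefore
A^* =
[[1, -2, 0],
 [1, 0, -1]].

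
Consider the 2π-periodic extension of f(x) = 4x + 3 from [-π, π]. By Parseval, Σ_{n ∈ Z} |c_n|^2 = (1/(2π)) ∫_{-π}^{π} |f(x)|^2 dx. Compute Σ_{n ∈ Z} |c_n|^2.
Σ |c_n|^2 = 16π^2/3 + 9

Expand and integrate term by term over [-π, π]:
  ∫ (4x)^2 dx = 16·(2π^3/3); ∫ 2·4·(3)·x dx = 0 (odd integrand); ∫ 3^2 dx = 9·2π.
So (1/(2π)) ∫_{-π}^{π} (4x + 3)^2 dx = 16π^2/3 + 9 = 16π^2/3 + 9.
Parseval ⇒ Σ |c_n|^2 = 16π^2/3 + 9.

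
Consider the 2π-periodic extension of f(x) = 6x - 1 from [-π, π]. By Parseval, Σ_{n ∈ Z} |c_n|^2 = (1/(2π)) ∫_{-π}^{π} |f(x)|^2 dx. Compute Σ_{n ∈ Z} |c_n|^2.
Σ |c_n|^2 = 12π^2 + 1

Expand and integrate term by term over [-π, π]:
  ∫ (6x)^2 dx = 36·(2π^3/3); ∫ 2·6·(-1)·x dx = 0 (odd integrand); ∫ (-1)^2 dx = 1·2π.
So (1/(2π)) ∫_{-π}^{π} (6x - 1)^2 dx = 36π^2/3 + 1 = 12π^2 + 1.
Parseval ⇒ Σ |c_n|^2 = 12π^2 + 1.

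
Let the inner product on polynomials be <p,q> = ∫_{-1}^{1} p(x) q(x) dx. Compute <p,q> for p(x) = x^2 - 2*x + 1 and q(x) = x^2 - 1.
<p,q> = -8/5

Expand the product: p(x)·q(x) = x^4 - 2*x^3 + 2*x - 1.
∫_{-1}^{1} of each monomial x^k gives [2/(k+1) if k even, 0 if k odd]. Integrating term-by-term (or equivalently evaluating the antiderivative F(x) = x^5/5 - x^4/2 + x^2 - x at the endpoints):
  F(1) − F(−1) = -3/10 − (13/10) = -8/5.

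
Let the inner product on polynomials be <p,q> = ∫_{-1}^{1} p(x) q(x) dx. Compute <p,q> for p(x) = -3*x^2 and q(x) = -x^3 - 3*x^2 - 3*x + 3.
<p,q> = -12/5

Expand the product: p(x)·q(x) = 3*x^5 + 9*x^4 + 9*x^3 - 9*x^2.
∫_{-1}^{1} of each monomial x^k gives [2/(k+1) if k even, 0 if k odd]. Integrating term-by-term (or equivalently evaluating the antiderivative F(x) = x^6/2 + 9*x^5/5 + 9*x^4/4 - 3*x^3 at the endpoints):
  F(1) − F(−1) = 31/20 − (79/20) = -12/5.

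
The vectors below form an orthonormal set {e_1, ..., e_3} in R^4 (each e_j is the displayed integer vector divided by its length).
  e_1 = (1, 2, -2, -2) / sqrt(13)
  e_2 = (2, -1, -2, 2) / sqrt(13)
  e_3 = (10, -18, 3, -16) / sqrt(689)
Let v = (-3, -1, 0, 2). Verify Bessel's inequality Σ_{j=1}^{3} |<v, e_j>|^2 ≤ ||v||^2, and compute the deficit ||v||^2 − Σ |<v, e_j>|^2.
Σ |<v, e_j>|^2 = 6282/689; ||v||^2 = 14; deficit = 7*2**(236/687)*3**(265/687)*5**(421/687)*7**(247/687)/15

Write each e_j = u_j / sqrt(<u_j, u_j>) where u_j is the displayed integer vector. Then <v, e_j> = <v, u_j> / sqrt(<u_j, u_j>), so |<v, e_j>|^2 = <v, u_j>^2 / <u_j, u_j>.
Coefficients: <v, e_1> = -9/sqrt(13), <v, e_2> = -1/sqrt(13), <v, e_3> = -44/sqrt(689).
Square and sum: Σ |<v, e_j>|^2 = 6282/689.
Compute ||v||^2 = v·v = 14.
Deficit = 14 − 6282/689 = 7*2**(236/687)*3**(265/687)*5**(421/687)*7**(247/687)/15 ≥ 0, confirming Bessel's inequality. (The deficit equals ||v − Σ <v,e_j> e_j||^2, the squared distance from v to span{e_j}.)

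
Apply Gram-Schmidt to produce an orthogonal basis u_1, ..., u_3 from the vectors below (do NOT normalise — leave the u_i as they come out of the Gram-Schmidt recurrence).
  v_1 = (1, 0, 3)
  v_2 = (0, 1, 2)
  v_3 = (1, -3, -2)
Orthogonal basis:
  u_1 = (1, 0, 3)
  u_2 = (-3/5, 1, 1/5)
  u_3 = (-3/14, -1/7, 1/14)

Apply the Gram-Schmidt recurrence
  u_1 = v_1
  u_i = v_i − Σ_{j<i} ((v_i · u_j) / (u_j · u_j)) · u_j.

Step by step this gives:
  u_1 = (1, 0, 3)
  u_2 = (-3/5, 1, 1/5)
  u_3 = (-3/14, -1/7, 1/14)

Orthogonality check:
  u_2 · u_1 = 0 (should be 0)
  u_3 · u_1 = 0 (should be 0)
  u_3 · u_2 = 0 (should be 0)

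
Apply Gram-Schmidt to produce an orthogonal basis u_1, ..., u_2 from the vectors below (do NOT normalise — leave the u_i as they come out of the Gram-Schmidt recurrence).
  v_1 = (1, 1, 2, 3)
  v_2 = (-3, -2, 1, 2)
Orthogonal basis:
  u_1 = (1, 1, 2, 3)
  u_2 = (-16/5, -11/5, 3/5, 7/5)

Apply the Gram-Schmidt recurrence
  u_1 = v_1
  u_i = v_i − Σ_{j<i} ((v_i · u_j) / (u_j · u_j)) · u_j.

Step by step this gives:
  u_1 = (1, 1, 2, 3)
  u_2 = (-16/5, -11/5, 3/5, 7/5)

Orthogonality check:
  u_2 · u_1 = 0 (should be 0)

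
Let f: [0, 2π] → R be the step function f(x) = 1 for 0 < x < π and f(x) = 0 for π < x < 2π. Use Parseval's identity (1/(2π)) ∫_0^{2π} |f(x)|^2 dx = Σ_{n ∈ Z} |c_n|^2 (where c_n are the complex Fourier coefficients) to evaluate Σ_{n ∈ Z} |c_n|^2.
Σ |c_n|^2 = 1/2

Parseval equates the L^2 energy of f (normalised by 1/(2π)) with the ℓ^2 sum of its Fourier coefficients: (1/(2π)) ∫_0^{2π} |f|^2 = Σ |c_n|^2.
Compute the left side: (1/(2π)) [∫_0^π 1^2 dx + ∫_π^{2π} 0^2 dx] = (1/(2π)) · (1π + 0π) = (1 + 0)/2 = 1/2.
So Σ_{n ∈ Z} |c_n|^2 = 1/2.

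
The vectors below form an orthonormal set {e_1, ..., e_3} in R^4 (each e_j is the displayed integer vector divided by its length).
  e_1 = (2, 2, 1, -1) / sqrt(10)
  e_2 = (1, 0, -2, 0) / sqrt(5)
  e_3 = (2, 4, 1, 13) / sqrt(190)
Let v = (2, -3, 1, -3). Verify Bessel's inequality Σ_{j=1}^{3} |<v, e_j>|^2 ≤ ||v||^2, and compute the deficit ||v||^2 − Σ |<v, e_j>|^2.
Σ |<v, e_j>|^2 = 1096/95; ||v||^2 = 23; deficit = 1089/95

Write each e_j = u_j / sqrt(<u_j, u_j>) where u_j is the displayed integer vector. Then <v, e_j> = <v, u_j> / sqrt(<u_j, u_j>), so |<v, e_j>|^2 = <v, u_j>^2 / <u_j, u_j>.
Coefficients: <v, e_1> = 2/sqrt(10), <v, e_2> = 0/sqrt(5), <v, e_3> = -46/sqrt(190).
Square and sum: Σ |<v, e_j>|^2 = 1096/95.
Compute ||v||^2 = v·v = 23.
Deficit = 23 − 1096/95 = 1089/95 ≥ 0, confirming Bessel's inequality. (The deficit equals ||v − Σ <v,e_j> e_j||^2, the squared distance from v to span{e_j}.)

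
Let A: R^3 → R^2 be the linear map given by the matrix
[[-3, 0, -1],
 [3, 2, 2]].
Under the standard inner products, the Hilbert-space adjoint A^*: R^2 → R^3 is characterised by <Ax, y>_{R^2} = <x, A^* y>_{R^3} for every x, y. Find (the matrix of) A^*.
A^* = A^T =
[[-3, 3],
 [0, 2],
 [-1, 2]]

For real matrices with standard dot products, the defining identity <Ax, y> = <x, A^* y> gives (Ax)^T y = x^T (A^*) y, i.e. x^T A^T y = x^T (A^*) y. Since this holds for all x, y, we must have A^* = A^T. Therefore
A^* =
[[-3, 3],
 [0, 2],
 [-1, 2]].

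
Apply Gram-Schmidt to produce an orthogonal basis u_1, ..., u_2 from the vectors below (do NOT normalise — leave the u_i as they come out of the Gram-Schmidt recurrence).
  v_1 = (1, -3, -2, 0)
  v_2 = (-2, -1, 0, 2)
Orthogonal basis:
  u_1 = (1, -3, -2, 0)
  u_2 = (-29/14, -11/14, 1/7, 2)

Apply the Gram-Schmidt recurrence
  u_1 = v_1
  u_i = v_i − Σ_{j<i} ((v_i · u_j) / (u_j · u_j)) · u_j.

Step by step this gives:
  u_1 = (1, -3, -2, 0)
  u_2 = (-29/14, -11/14, 1/7, 2)

Orthogonality check:
  u_2 · u_1 = 0 (should be 0)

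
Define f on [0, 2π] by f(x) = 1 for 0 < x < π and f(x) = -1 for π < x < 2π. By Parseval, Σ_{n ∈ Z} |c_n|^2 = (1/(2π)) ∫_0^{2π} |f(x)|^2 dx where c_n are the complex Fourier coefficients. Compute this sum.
Σ |c_n|^2 = 1

Parseval equates the L^2 energy of f (normalised by 1/(2π)) with the ℓ^2 sum of its Fourier coefficients: (1/(2π)) ∫_0^{2π} |f|^2 = Σ |c_n|^2.
Compute the left side: (1/(2π)) [∫_0^π 1^2 dx + ∫_π^{2π} (-1)^2 dx] = (1/(2π)) · (1π + 1π) = (1 + 1)/2 = 1.
So Σ_{n ∈ Z} |c_n|^2 = 1.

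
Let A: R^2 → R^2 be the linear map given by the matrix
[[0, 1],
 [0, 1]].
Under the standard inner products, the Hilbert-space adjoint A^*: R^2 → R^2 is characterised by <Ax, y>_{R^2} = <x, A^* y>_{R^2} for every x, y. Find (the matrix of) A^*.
A^* = A^T =
[[0, 0],
 [1, 1]]

For real matrices with standard dot products, the defining identity <Ax, y> = <x, A^* y> gives (Ax)^T y = x^T (A^*) y, i.e. x^T A^T y = x^T (A^*) y. Since this holds for all x, y, we must have A^* = A^T. Therefore
A^* =
[[0, 0],
 [1, 1]].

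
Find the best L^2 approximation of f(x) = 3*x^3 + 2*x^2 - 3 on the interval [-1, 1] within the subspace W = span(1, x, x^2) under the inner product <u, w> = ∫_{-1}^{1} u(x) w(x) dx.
g(x) = 2*x^2 + 9*x/5 - 3

The best approximation g ∈ W is the orthogonal projection of f onto W. Writing g = a_0 + a_1 x + a_2 x^2, the coefficients solve the normal equations G · a = b where
  G_{ij} = <φ_i, φ_j> and b_i = <f, φ_i>, with φ_0 = 1, φ_1 = x, φ_2 = x^2.
G =
  [2, 0, 2/3]
  [0, 2/3, 0]
  [2/3, 0, 2/5],
b = (-14/3, 6/5, -6/5).
Solving gives a_0 = -3, a_1 = 9/5, a_2 = 2, so
  g(x) = 2*x^2 + 9*x/5 - 3.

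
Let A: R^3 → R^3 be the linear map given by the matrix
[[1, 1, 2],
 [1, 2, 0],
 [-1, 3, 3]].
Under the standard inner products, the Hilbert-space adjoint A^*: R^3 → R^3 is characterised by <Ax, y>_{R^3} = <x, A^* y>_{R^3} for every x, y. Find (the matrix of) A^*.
A^* = A^T =
[[1, 1, -1],
 [1, 2, 3],
 [2, 0, 3]]

For real matrices with standard dot products, the defining identity <Ax, y> = <x, A^* y> gives (Ax)^T y = x^T (A^*) y, i.e. x^T A^T y = x^T (A^*) y. Since this holds for all x, y, we must have A^* = A^T. Therefore
A^* =
[[1, 1, -1],
 [1, 2, 3],
 [2, 0, 3]].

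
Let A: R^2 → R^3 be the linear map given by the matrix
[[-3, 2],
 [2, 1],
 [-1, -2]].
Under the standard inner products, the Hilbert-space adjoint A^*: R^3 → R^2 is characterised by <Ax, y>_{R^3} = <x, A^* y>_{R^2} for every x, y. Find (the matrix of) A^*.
A^* = A^T =
[[-3, 2, -1],
 [2, 1, -2]]

For real matrices with standard dot products, the defining identity <Ax, y> = <x, A^* y> gives (Ax)^T y = x^T (A^*) y, i.e. x^T A^T y = x^T (A^*) y. Since this holds for all x, y, we must have A^* = A^T. Therefore
A^* =
[[-3, 2, -1],
 [2, 1, -2]].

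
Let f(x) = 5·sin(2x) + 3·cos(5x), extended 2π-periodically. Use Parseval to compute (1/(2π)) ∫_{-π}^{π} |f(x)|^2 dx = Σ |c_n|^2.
Σ |c_n|^2 = 17

Expand |f|^2 and use orthogonality of {sin(nx), cos(mx)} on [-π, π]:
  ∫_{-π}^{π} sin(nx)^2 dx = π, ∫ cos(mx)^2 dx = π, and cross terms integrate to 0.
So ∫_{-π}^{π} f(x)^2 dx = 5^2 · π + 3^2 · π = (25 + 9)π.
Divide by 2π: (25 + 9)/2 = 17.
By Parseval, this equals Σ |c_n|^2.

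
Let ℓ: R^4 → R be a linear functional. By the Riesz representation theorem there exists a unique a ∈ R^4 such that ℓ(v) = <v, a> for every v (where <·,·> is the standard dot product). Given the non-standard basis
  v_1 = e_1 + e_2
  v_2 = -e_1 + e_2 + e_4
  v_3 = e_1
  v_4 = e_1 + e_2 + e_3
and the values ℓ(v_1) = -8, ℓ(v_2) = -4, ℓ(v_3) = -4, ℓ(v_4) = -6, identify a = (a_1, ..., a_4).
a = (-4, -4, 2, -4)

Write a = (a_1, ..., a_4) in the standard basis. For each basis vector v_i, ℓ(v_i) = <v_i, a> is a linear equation in the a_j's. Collect the n equations into a matrix system V a = ℓ, where row i of V is v_i (expressed in the standard basis). Since V is invertible (lower-triangular with 1s on the diagonal, up to permutation), solve by back-substitution:
  V =
[[1, 1, 0, 0],
 [-1, 1, 0, 1],
 [1, 0, 0, 0],
 [1, 1, 1, 0]]
  V a = (-8, -4, -4, -6)
Solving gives a = (-4, -4, 2, -4).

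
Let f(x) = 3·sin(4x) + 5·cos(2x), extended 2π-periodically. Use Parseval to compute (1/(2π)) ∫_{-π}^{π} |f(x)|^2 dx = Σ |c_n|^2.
Σ |c_n|^2 = 17

Expand |f|^2 and use orthogonality of {sin(nx), cos(mx)} on [-π, π]:
  ∫_{-π}^{π} sin(nx)^2 dx = π, ∫ cos(mx)^2 dx = π, and cross terms integrate to 0.
So ∫_{-π}^{π} f(x)^2 dx = 3^2 · π + 5^2 · π = (9 + 25)π.
Divide by 2π: (9 + 25)/2 = 17.
By Parseval, this equals Σ |c_n|^2.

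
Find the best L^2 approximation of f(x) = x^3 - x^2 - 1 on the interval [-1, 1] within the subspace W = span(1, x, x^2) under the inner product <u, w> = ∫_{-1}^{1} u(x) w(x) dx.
g(x) = -x^2 + 3*x/5 - 1

The best approximation g ∈ W is the orthogonal projection of f onto W. Writing g = a_0 + a_1 x + a_2 x^2, the coefficients solve the normal equations G · a = b where
  G_{ij} = <φ_i, φ_j> and b_i = <f, φ_i>, with φ_0 = 1, φ_1 = x, φ_2 = x^2.
G =
  [2, 0, 2/3]
  [0, 2/3, 0]
  [2/3, 0, 2/5],
b = (-8/3, 2/5, -16/15).
Solving gives a_0 = -1, a_1 = 3/5, a_2 = -1, so
  g(x) = -x^2 + 3*x/5 - 1.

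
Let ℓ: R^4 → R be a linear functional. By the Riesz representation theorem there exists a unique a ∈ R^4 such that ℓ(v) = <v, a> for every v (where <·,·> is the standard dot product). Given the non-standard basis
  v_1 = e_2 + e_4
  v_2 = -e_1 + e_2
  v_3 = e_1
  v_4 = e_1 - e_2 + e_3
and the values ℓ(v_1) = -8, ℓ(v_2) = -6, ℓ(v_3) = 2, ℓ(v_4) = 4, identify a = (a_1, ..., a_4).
a = (2, -4, -2, -4)

Write a = (a_1, ..., a_4) in the standard basis. For each basis vector v_i, ℓ(v_i) = <v_i, a> is a linear equation in the a_j's. Collect the n equations into a matrix system V a = ℓ, where row i of V is v_i (expressed in the standard basis). Since V is invertible (lower-triangular with 1s on the diagonal, up to permutation), solve by back-substitution:
  V =
[[0, 1, 0, 1],
 [-1, 1, 0, 0],
 [1, 0, 0, 0],
 [1, -1, 1, 0]]
  V a = (-8, -6, 2, 4)
Solving gives a = (2, -4, -2, -4).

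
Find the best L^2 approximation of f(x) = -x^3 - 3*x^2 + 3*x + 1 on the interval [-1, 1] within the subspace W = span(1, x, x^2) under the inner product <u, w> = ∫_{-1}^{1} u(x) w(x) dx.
g(x) = -3*x^2 + 12*x/5 + 1

The best approximation g ∈ W is the orthogonal projection of f onto W. Writing g = a_0 + a_1 x + a_2 x^2, the coefficients solve the normal equations G · a = b where
  G_{ij} = <φ_i, φ_j> and b_i = <f, φ_i>, with φ_0 = 1, φ_1 = x, φ_2 = x^2.
G =
  [2, 0, 2/3]
  [0, 2/3, 0]
  [2/3, 0, 2/5],
b = (0, 8/5, -8/15).
Solving gives a_0 = 1, a_1 = 12/5, a_2 = -3, so
  g(x) = -3*x^2 + 12*x/5 + 1.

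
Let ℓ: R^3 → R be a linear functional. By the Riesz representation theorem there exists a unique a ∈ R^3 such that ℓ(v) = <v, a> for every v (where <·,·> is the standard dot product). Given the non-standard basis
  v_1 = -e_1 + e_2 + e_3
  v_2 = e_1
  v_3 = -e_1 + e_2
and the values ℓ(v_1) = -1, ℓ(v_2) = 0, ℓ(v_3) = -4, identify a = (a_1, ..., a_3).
a = (0, -4, 3)

Write a = (a_1, ..., a_3) in the standard basis. For each basis vector v_i, ℓ(v_i) = <v_i, a> is a linear equation in the a_j's. Collect the n equations into a matrix system V a = ℓ, where row i of V is v_i (expressed in the standard basis). Since V is invertible (lower-triangular with 1s on the diagonal, up to permutation), solve by back-substitution:
  V =
[[-1, 1, 1],
 [1, 0, 0],
 [-1, 1, 0]]
  V a = (-1, 0, -4)
Solving gives a = (0, -4, 3).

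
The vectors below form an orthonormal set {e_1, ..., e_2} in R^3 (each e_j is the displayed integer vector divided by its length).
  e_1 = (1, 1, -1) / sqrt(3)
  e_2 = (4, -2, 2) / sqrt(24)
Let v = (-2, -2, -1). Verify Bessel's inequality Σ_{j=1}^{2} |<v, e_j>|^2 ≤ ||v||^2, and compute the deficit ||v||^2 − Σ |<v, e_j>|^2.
Σ |<v, e_j>|^2 = 9/2; ||v||^2 = 9; deficit = 9/2

Write each e_j = u_j / sqrt(<u_j, u_j>) where u_j is the displayed integer vector. Then <v, e_j> = <v, u_j> / sqrt(<u_j, u_j>), so |<v, e_j>|^2 = <v, u_j>^2 / <u_j, u_j>.
Coefficients: <v, e_1> = -3/sqrt(3), <v, e_2> = -6/sqrt(24).
Square and sum: Σ |<v, e_j>|^2 = 9/2.
Compute ||v||^2 = v·v = 9.
Deficit = 9 − 9/2 = 9/2 ≥ 0, confirming Bessel's inequality. (The deficit equals ||v − Σ <v,e_j> e_j||^2, the squared distance from v to span{e_j}.)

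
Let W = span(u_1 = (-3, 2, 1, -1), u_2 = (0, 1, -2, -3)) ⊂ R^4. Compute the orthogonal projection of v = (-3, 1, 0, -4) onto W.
proj_W(v) = (-171/67, 164/67, -43/67, -207/67)

Set up U = [u_1 | ... | u_2] ∈ R^(4×2). The projector onto W = col(U) is P = U (U^T U)^(-1) U^T.
Compute U^T U =
  [15, 3]
  [3, 14],
and U^T v = (15, 13).
Solve U^T U · c = U^T v for the coefficients: c = (57/67, 50/67). The projection is proj_W(v) = U c.
Check: (v - proj_W(v)) · u_1 = 0  (should be 0).
Check: (v - proj_W(v)) · u_2 = 0  (should be 0).
Result: proj_W(v) = (-171/67, 164/67, -43/67, -207/67).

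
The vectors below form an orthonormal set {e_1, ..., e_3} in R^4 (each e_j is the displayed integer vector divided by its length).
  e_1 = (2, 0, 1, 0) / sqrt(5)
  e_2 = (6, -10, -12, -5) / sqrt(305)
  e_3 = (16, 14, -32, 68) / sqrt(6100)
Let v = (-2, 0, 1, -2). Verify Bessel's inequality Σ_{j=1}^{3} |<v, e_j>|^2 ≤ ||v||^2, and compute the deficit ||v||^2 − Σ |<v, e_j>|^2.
Σ |<v, e_j>|^2 = 9; ||v||^2 = 9; deficit = 0

Write each e_j = u_j / sqrt(<u_j, u_j>) where u_j is the displayed integer vector. Then <v, e_j> = <v, u_j> / sqrt(<u_j, u_j>), so |<v, e_j>|^2 = <v, u_j>^2 / <u_j, u_j>.
Coefficients: <v, e_1> = -3/sqrt(5), <v, e_2> = -14/sqrt(305), <v, e_3> = -200/sqrt(6100).
Square and sum: Σ |<v, e_j>|^2 = 9.
Compute ||v||^2 = v·v = 9.
Deficit = 9 − 9 = 0 ≥ 0, confirming Bessel's inequality. (The deficit equals ||v − Σ <v,e_j> e_j||^2, the squared distance from v to span{e_j}.)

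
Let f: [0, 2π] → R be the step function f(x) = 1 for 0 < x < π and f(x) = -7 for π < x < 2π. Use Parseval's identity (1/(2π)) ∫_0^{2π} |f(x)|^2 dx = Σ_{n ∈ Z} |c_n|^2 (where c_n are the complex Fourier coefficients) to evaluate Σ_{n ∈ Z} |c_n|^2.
Σ |c_n|^2 = 25

Parseval equates the L^2 energy of f (normalised by 1/(2π)) with the ℓ^2 sum of its Fourier coefficients: (1/(2π)) ∫_0^{2π} |f|^2 = Σ |c_n|^2.
Compute the left side: (1/(2π)) [∫_0^π 1^2 dx + ∫_π^{2π} (-7)^2 dx] = (1/(2π)) · (1π + 49π) = (1 + 49)/2 = 25.
So Σ_{n ∈ Z} |c_n|^2 = 25.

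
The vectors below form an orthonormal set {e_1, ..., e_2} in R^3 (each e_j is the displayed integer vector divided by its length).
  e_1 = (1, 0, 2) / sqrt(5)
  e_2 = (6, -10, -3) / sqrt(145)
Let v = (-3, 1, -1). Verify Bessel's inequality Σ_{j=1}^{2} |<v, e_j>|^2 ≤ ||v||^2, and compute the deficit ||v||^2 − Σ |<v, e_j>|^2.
Σ |<v, e_j>|^2 = 270/29; ||v||^2 = 11; deficit = 49/29

Write each e_j = u_j / sqrt(<u_j, u_j>) where u_j is the displayed integer vector. Then <v, e_j> = <v, u_j> / sqrt(<u_j, u_j>), so |<v, e_j>|^2 = <v, u_j>^2 / <u_j, u_j>.
Coefficients: <v, e_1> = -5/sqrt(5), <v, e_2> = -25/sqrt(145).
Square and sum: Σ |<v, e_j>|^2 = 270/29.
Compute ||v||^2 = v·v = 11.
Deficit = 11 − 270/29 = 49/29 ≥ 0, confirming Bessel's inequality. (The deficit equals ||v − Σ <v,e_j> e_j||^2, the squared distance from v to span{e_j}.)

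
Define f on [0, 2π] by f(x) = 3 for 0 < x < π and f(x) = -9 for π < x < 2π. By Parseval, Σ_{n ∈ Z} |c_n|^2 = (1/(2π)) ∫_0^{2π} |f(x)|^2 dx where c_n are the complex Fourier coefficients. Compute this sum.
Σ |c_n|^2 = 45

Parseval equates the L^2 energy of f (normalised by 1/(2π)) with the ℓ^2 sum of its Fourier coefficients: (1/(2π)) ∫_0^{2π} |f|^2 = Σ |c_n|^2.
Compute the left side: (1/(2π)) [∫_0^π 3^2 dx + ∫_π^{2π} (-9)^2 dx] = (1/(2π)) · (9π + 81π) = (9 + 81)/2 = 45.
So Σ_{n ∈ Z} |c_n|^2 = 45.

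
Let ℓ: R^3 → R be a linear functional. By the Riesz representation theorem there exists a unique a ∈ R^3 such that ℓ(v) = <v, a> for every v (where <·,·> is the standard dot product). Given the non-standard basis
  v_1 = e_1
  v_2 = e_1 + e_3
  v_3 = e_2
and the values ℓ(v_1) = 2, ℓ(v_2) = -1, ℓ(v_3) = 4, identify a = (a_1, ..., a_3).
a = (2, 4, -3)

Write a = (a_1, ..., a_3) in the standard basis. For each basis vector v_i, ℓ(v_i) = <v_i, a> is a linear equation in the a_j's. Collect the n equations into a matrix system V a = ℓ, where row i of V is v_i (expressed in the standard basis). Since V is invertible (lower-triangular with 1s on the diagonal, up to permutation), solve by back-substitution:
  V =
[[1, 0, 0],
 [1, 0, 1],
 [0, 1, 0]]
  V a = (2, -1, 4)
Solving gives a = (2, 4, -3).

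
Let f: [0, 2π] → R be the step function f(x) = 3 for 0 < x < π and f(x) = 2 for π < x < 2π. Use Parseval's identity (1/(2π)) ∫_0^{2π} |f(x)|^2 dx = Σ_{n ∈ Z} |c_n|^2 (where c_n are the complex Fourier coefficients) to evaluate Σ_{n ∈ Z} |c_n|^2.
Σ |c_n|^2 = 13/2

Parseval equates the L^2 energy of f (normalised by 1/(2π)) with the ℓ^2 sum of its Fourier coefficients: (1/(2π)) ∫_0^{2π} |f|^2 = Σ |c_n|^2.
Compute the left side: (1/(2π)) [∫_0^π 3^2 dx + ∫_π^{2π} 2^2 dx] = (1/(2π)) · (9π + 4π) = (9 + 4)/2 = 13/2.
So Σ_{n ∈ Z} |c_n|^2 = 13/2.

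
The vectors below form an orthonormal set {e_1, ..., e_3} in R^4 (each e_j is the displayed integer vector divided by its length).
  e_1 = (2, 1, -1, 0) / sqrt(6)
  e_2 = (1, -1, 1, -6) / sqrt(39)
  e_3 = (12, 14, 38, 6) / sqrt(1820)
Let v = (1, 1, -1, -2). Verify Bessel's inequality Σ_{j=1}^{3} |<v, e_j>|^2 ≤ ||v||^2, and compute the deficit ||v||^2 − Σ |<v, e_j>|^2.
Σ |<v, e_j>|^2 = 213/35; ||v||^2 = 7; deficit = 32/35

Write each e_j = u_j / sqrt(<u_j, u_j>) where u_j is the displayed integer vector. Then <v, e_j> = <v, u_j> / sqrt(<u_j, u_j>), so |<v, e_j>|^2 = <v, u_j>^2 / <u_j, u_j>.
Coefficients: <v, e_1> = 4/sqrt(6), <v, e_2> = 11/sqrt(39), <v, e_3> = -24/sqrt(1820).
Square and sum: Σ |<v, e_j>|^2 = 213/35.
Compute ||v||^2 = v·v = 7.
Deficit = 7 − 213/35 = 32/35 ≥ 0, confirming Bessel's inequality. (The deficit equals ||v − Σ <v,e_j> e_j||^2, the squared distance from v to span{e_j}.)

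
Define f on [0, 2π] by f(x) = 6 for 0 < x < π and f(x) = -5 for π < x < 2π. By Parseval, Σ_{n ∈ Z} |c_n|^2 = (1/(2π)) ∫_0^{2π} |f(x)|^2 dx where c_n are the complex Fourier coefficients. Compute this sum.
Σ |c_n|^2 = 61/2

Parseval equates the L^2 energy of f (normalised by 1/(2π)) with the ℓ^2 sum of its Fourier coefficients: (1/(2π)) ∫_0^{2π} |f|^2 = Σ |c_n|^2.
Compute the left side: (1/(2π)) [∫_0^π 6^2 dx + ∫_π^{2π} (-5)^2 dx] = (1/(2π)) · (36π + 25π) = (36 + 25)/2 = 61/2.
So Σ_{n ∈ Z} |c_n|^2 = 61/2.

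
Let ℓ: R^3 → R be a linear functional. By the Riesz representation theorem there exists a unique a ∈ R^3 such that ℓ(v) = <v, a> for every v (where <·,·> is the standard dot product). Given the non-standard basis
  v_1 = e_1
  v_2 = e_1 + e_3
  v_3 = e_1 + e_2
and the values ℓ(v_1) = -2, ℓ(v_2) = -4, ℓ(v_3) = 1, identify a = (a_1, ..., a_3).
a = (-2, 3, -2)

Write a = (a_1, ..., a_3) in the standard basis. For each basis vector v_i, ℓ(v_i) = <v_i, a> is a linear equation in the a_j's. Collect the n equations into a matrix system V a = ℓ, where row i of V is v_i (expressed in the standard basis). Since V is invertible (lower-triangular with 1s on the diagonal, up to permutation), solve by back-substitution:
  V =
[[1, 0, 0],
 [1, 0, 1],
 [1, 1, 0]]
  V a = (-2, -4, 1)
Solving gives a = (-2, 3, -2).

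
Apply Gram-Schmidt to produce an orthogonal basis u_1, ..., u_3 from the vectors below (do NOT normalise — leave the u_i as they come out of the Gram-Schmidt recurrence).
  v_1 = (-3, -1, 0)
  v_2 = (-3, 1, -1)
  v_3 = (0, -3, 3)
Orthogonal basis:
  u_1 = (-3, -1, 0)
  u_2 = (-3/5, 9/5, -1)
  u_3 = (-9/46, 27/46, 27/23)

Apply the Gram-Schmidt recurrence
  u_1 = v_1
  u_i = v_i − Σ_{j<i} ((v_i · u_j) / (u_j · u_j)) · u_j.

Step by step this gives:
  u_1 = (-3, -1, 0)
  u_2 = (-3/5, 9/5, -1)
  u_3 = (-9/46, 27/46, 27/23)

Orthogonality check:
  u_2 · u_1 = 0 (should be 0)
  u_3 · u_1 = 0 (should be 0)
  u_3 · u_2 = 0 (should be 0)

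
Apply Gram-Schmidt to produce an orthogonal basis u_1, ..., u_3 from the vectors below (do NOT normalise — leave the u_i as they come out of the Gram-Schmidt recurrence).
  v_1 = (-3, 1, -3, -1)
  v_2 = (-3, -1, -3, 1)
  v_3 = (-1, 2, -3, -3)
Orthogonal basis:
  u_1 = (-3, 1, -3, -1)
  u_2 = (-3/5, -9/5, -3/5, 9/5)
  u_3 = (1, -1/2, -1, -1/2)

Apply the Gram-Schmidt recurrence
  u_1 = v_1
  u_i = v_i − Σ_{j<i} ((v_i · u_j) / (u_j · u_j)) · u_j.

Step by step this gives:
  u_1 = (-3, 1, -3, -1)
  u_2 = (-3/5, -9/5, -3/5, 9/5)
  u_3 = (1, -1/2, -1, -1/2)

Orthogonality check:
  u_2 · u_1 = 0 (should be 0)
  u_3 · u_1 = 0 (should be 0)
  u_3 · u_2 = 0 (should be 0)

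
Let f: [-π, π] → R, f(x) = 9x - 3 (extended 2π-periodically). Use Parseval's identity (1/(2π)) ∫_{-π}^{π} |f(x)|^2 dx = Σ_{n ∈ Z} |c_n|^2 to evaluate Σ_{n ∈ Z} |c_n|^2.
Σ |c_n|^2 = 27π^2 + 9

Expand and integrate term by term over [-π, π]:
  ∫ (9x)^2 dx = 81·(2π^3/3); ∫ 2·9·(-3)·x dx = 0 (odd integrand); ∫ (-3)^2 dx = 9·2π.
So (1/(2π)) ∫_{-π}^{π} (9x - 3)^2 dx = 81π^2/3 + 9 = 27π^2 + 9.
Parseval ⇒ Σ |c_n|^2 = 27π^2 + 9.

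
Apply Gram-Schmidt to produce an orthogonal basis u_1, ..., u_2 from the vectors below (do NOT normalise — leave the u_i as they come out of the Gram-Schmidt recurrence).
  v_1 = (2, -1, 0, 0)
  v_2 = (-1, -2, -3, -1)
Orthogonal basis:
  u_1 = (2, -1, 0, 0)
  u_2 = (-1, -2, -3, -1)

Apply the Gram-Schmidt recurrence
  u_1 = v_1
  u_i = v_i − Σ_{j<i} ((v_i · u_j) / (u_j · u_j)) · u_j.

Step by step this gives:
  u_1 = (2, -1, 0, 0)
  u_2 = (-1, -2, -3, -1)

Orthogonality check:
  u_2 · u_1 = 0 (should be 0)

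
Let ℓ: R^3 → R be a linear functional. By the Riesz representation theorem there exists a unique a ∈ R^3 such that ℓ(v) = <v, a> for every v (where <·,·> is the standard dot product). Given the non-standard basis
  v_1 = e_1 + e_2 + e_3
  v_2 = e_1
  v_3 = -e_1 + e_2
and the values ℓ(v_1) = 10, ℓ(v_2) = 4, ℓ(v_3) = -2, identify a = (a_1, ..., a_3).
a = (4, 2, 4)

Write a = (a_1, ..., a_3) in the standard basis. For each basis vector v_i, ℓ(v_i) = <v_i, a> is a linear equation in the a_j's. Collect the n equations into a matrix system V a = ℓ, where row i of V is v_i (expressed in the standard basis). Since V is invertible (lower-triangular with 1s on the diagonal, up to permutation), solve by back-substitution:
  V =
[[1, 1, 1],
 [1, 0, 0],
 [-1, 1, 0]]
  V a = (10, 4, -2)
Solving gives a = (4, 2, 4).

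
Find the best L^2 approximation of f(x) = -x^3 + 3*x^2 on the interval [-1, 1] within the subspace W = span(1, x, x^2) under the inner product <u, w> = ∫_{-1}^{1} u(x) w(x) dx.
g(x) = 3*x^2 - 3*x/5

The best approximation g ∈ W is the orthogonal projection of f onto W. Writing g = a_0 + a_1 x + a_2 x^2, the coefficients solve the normal equations G · a = b where
  G_{ij} = <φ_i, φ_j> and b_i = <f, φ_i>, with φ_0 = 1, φ_1 = x, φ_2 = x^2.
G =
  [2, 0, 2/3]
  [0, 2/3, 0]
  [2/3, 0, 2/5],
b = (2, -2/5, 6/5).
Solving gives a_0 = 0, a_1 = -3/5, a_2 = 3, so
  g(x) = 3*x^2 - 3*x/5.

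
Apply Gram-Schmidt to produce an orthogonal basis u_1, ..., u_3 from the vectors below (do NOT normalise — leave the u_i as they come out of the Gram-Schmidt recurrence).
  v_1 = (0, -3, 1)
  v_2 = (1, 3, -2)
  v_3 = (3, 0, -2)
Orthogonal basis:
  u_1 = (0, -3, 1)
  u_2 = (1, -3/10, -9/10)
  u_3 = (9/19, 3/19, 9/19)

Apply the Gram-Schmidt recurrence
  u_1 = v_1
  u_i = v_i − Σ_{j<i} ((v_i · u_j) / (u_j · u_j)) · u_j.

Step by step this gives:
  u_1 = (0, -3, 1)
  u_2 = (1, -3/10, -9/10)
  u_3 = (9/19, 3/19, 9/19)

Orthogonality check:
  u_2 · u_1 = 0 (should be 0)
  u_3 · u_1 = 0 (should be 0)
  u_3 · u_2 = 0 (should be 0)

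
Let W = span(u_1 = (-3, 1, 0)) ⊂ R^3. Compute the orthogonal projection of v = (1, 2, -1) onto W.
proj_W(v) = (3/10, -1/10, 0)

Set up U = [u_1 | ... | u_1] ∈ R^(3×1). The projector onto W = col(U) is P = U (U^T U)^(-1) U^T.
Compute U^T U =
  [10],
and U^T v = (-1).
Solve U^T U · c = U^T v for the coefficients: c = (-1/10). The projection is proj_W(v) = U c.
Check: (v - proj_W(v)) · u_1 = 0  (should be 0).
Result: proj_W(v) = (3/10, -1/10, 0).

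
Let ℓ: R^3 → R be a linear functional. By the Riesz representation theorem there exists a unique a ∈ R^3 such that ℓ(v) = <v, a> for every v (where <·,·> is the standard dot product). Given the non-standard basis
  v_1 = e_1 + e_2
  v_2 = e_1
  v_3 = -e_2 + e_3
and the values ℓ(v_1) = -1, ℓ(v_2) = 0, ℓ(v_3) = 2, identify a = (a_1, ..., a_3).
a = (0, -1, 1)

Write a = (a_1, ..., a_3) in the standard basis. For each basis vector v_i, ℓ(v_i) = <v_i, a> is a linear equation in the a_j's. Collect the n equations into a matrix system V a = ℓ, where row i of V is v_i (expressed in the standard basis). Since V is invertible (lower-triangular with 1s on the diagonal, up to permutation), solve by back-substitution:
  V =
[[1, 1, 0],
 [1, 0, 0],
 [0, -1, 1]]
  V a = (-1, 0, 2)
Solving gives a = (0, -1, 1).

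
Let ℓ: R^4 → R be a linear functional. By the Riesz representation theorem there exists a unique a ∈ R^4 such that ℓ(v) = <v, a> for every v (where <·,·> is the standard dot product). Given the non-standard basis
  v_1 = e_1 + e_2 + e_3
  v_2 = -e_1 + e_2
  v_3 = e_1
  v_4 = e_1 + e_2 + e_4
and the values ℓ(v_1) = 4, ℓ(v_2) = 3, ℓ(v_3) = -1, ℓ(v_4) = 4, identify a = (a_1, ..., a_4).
a = (-1, 2, 3, 3)

Write a = (a_1, ..., a_4) in the standard basis. For each basis vector v_i, ℓ(v_i) = <v_i, a> is a linear equation in the a_j's. Collect the n equations into a matrix system V a = ℓ, where row i of V is v_i (expressed in the standard basis). Since V is invertible (lower-triangular with 1s on the diagonal, up to permutation), solve by back-substitution:
  V =
[[1, 1, 1, 0],
 [-1, 1, 0, 0],
 [1, 0, 0, 0],
 [1, 1, 0, 1]]
  V a = (4, 3, -1, 4)
Solving gives a = (-1, 2, 3, 3).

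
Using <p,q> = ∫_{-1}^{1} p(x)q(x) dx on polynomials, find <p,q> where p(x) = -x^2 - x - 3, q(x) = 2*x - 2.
<p,q> = 12

Expand the product: p(x)·q(x) = -2*x^3 - 4*x + 6.
∫_{-1}^{1} of each monomial x^k gives [2/(k+1) if k even, 0 if k odd]. Integrating term-by-term (or equivalently evaluating the antiderivative F(x) = -x^4/2 - 2*x^2 + 6*x at the endpoints):
  F(1) − F(−1) = 7/2 − (-17/2) = 12.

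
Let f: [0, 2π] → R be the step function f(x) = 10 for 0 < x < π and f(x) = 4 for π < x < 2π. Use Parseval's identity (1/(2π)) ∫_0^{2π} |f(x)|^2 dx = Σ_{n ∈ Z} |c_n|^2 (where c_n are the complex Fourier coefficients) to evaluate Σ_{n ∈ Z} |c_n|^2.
Σ |c_n|^2 = 58

Parseval equates the L^2 energy of f (normalised by 1/(2π)) with the ℓ^2 sum of its Fourier coefficients: (1/(2π)) ∫_0^{2π} |f|^2 = Σ |c_n|^2.
Compute the left side: (1/(2π)) [∫_0^π 10^2 dx + ∫_π^{2π} 4^2 dx] = (1/(2π)) · (100π + 16π) = (100 + 16)/2 = 58.
So Σ_{n ∈ Z} |c_n|^2 = 58.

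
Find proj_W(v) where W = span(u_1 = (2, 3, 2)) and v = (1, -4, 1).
proj_W(v) = (-16/17, -24/17, -16/17)

Set up U = [u_1 | ... | u_1] ∈ R^(3×1). The projector onto W = col(U) is P = U (U^T U)^(-1) U^T.
Compute U^T U =
  [17],
and U^T v = (-8).
Solve U^T U · c = U^T v for the coefficients: c = (-8/17). The projection is proj_W(v) = U c.
Check: (v - proj_W(v)) · u_1 = 0  (should be 0).
Result: proj_W(v) = (-16/17, -24/17, -16/17).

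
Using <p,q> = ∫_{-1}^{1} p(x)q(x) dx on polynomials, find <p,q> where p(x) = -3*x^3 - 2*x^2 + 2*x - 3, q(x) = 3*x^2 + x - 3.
<p,q> = 206/15

Expand the product: p(x)·q(x) = -9*x^5 - 9*x^4 + 13*x^3 - x^2 - 9*x + 9.
∫_{-1}^{1} of each monomial x^k gives [2/(k+1) if k even, 0 if k odd]. Integrating term-by-term (or equivalently evaluating the antiderivative F(x) = -3*x^6/2 - 9*x^5/5 + 13*x^4/4 - x^3/3 - 9*x^2/2 + 9*x at the endpoints):
  F(1) − F(−1) = 247/60 − (-577/60) = 206/15.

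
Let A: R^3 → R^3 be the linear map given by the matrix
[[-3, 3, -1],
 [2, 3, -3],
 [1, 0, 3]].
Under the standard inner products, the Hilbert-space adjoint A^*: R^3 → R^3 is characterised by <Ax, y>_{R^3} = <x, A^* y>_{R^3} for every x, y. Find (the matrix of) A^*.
A^* = A^T =
[[-3, 2, 1],
 [3, 3, 0],
 [-1, -3, 3]]

For real matrices with standard dot products, the defining identity <Ax, y> = <x, A^* y> gives (Ax)^T y = x^T (A^*) y, i.e. x^T A^T y = x^T (A^*) y. Since this holds for all x, y, we must have A^* = A^T. Therefore
A^* =
[[-3, 2, 1],
 [3, 3, 0],
 [-1, -3, 3]].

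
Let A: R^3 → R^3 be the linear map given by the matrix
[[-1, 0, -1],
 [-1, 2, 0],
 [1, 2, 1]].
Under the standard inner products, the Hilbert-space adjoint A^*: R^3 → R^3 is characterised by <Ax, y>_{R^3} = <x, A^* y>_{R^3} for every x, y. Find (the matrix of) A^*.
A^* = A^T =
[[-1, -1, 1],
 [0, 2, 2],
 [-1, 0, 1]]

For real matrices with standard dot products, the defining identity <Ax, y> = <x, A^* y> gives (Ax)^T y = x^T (A^*) y, i.e. x^T A^T y = x^T (A^*) y. Since this holds for all x, y, we must have A^* = A^T. Therefore
A^* =
[[-1, -1, 1],
 [0, 2, 2],
 [-1, 0, 1]].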